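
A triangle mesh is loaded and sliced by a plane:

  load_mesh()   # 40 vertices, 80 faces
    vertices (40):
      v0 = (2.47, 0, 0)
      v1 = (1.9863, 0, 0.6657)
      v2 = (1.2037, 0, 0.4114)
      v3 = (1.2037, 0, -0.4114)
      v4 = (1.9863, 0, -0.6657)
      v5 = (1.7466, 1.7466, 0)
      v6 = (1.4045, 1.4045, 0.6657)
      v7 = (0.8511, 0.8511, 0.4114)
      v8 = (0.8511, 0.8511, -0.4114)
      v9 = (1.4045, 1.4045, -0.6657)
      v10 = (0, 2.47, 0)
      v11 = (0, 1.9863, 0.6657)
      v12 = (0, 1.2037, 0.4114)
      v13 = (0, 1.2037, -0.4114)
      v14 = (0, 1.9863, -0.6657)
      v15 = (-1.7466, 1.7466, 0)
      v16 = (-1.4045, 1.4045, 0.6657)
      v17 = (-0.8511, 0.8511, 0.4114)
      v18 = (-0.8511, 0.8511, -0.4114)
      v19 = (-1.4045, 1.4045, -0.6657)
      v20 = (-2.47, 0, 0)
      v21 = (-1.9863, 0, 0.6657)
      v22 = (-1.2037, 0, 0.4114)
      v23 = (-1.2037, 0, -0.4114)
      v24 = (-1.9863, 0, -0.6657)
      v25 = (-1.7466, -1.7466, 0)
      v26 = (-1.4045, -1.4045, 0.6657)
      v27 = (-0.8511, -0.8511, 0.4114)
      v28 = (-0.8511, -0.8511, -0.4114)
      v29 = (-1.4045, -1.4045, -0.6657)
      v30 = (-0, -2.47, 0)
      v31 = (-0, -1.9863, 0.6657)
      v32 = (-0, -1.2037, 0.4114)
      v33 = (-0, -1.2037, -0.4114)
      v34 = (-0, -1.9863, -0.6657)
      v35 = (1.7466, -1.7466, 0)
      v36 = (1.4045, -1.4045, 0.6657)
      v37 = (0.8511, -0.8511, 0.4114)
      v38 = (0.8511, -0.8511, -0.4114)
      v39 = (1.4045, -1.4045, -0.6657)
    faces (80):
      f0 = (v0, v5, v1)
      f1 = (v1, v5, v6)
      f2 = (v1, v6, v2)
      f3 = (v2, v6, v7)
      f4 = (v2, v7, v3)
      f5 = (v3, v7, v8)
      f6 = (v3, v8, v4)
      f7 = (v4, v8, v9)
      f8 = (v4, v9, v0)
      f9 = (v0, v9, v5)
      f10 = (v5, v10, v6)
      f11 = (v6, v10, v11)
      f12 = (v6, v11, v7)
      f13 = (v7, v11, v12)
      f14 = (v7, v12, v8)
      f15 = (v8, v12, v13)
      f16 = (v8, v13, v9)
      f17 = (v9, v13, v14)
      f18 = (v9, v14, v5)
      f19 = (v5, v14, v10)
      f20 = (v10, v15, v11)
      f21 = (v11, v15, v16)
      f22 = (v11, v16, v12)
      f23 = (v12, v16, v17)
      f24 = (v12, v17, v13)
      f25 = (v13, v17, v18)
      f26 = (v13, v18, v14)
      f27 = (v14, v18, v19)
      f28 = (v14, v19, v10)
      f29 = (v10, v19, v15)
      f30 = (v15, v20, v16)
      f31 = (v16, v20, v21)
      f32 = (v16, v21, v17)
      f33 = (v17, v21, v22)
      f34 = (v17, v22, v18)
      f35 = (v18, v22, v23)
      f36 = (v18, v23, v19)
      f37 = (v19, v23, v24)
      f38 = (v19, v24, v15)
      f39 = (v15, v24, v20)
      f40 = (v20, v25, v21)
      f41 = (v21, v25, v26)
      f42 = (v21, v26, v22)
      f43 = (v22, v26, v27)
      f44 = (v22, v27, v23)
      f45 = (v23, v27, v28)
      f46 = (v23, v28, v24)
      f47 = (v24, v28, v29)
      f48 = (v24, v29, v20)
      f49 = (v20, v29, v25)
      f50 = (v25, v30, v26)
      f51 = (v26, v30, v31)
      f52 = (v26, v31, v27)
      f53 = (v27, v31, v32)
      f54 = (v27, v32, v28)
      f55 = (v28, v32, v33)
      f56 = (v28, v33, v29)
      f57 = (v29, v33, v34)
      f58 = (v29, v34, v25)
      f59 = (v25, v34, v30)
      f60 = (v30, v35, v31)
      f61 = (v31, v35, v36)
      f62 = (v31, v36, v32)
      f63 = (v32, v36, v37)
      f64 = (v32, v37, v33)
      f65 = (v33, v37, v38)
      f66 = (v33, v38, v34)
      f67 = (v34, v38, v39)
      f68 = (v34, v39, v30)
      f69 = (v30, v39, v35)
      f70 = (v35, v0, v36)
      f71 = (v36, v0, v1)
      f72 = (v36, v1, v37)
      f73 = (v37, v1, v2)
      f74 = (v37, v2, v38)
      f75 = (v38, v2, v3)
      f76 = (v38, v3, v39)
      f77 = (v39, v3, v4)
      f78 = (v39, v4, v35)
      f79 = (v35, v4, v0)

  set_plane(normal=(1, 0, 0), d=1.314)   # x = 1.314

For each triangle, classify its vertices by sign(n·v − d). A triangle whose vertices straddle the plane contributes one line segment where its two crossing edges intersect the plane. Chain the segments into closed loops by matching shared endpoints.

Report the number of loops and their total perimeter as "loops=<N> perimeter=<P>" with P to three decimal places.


loops=1 perimeter=9.133

Straddling triangles (22 of 80):
  (v1,v6,v2) [++-] → (1.314, 0.771496, 0.551088)–(1.314, 0, 0.447241)  len=0.7785
  (v2,v6,v7) [-+-] → (1.314, 0.771496, 0.551088)–(1.314, 1.314, 0.624113)  len=0.5474
  (v3,v8,v4) [--+] → (1.314, 0.504047, -0.515096)–(1.314, 0, -0.447241)  len=0.5086
  (v4,v8,v9) [+-+] → (1.314, 0.504047, -0.515096)–(1.314, 1.314, -0.624113)  len=0.8173
  (v5,v10,v6) [+-+] → (1.314, 1.92577, 0)–(1.314, 1.47316, 0.622805)  len=0.7699
  (v6,v10,v11) [+--] → (1.314, 1.47316, 0.622805)–(1.314, 1.44199, 0.6657)  len=0.0530
  (v6,v11,v7) [+--] → (1.314, 1.44199, 0.6657)–(1.314, 1.314, 0.624113)  len=0.1346
  (v8,v13,v9) [--+] → (1.314, 1.39156, -0.649314)–(1.314, 1.314, -0.624113)  len=0.0816
  (v9,v13,v14) [+--] → (1.314, 1.39156, -0.649314)–(1.314, 1.44199, -0.6657)  len=0.0530
  (v9,v14,v5) [+-+] → (1.314, 1.44199, -0.6657)–(1.314, 1.80597, -0.164881)  len=0.6191
  (v5,v14,v10) [+--] → (1.314, 1.80597, -0.164881)–(1.314, 1.92577, 0)  len=0.2038
  (v30,v35,v31) [-+-] → (1.314, -1.92577, 0)–(1.314, -1.80597, 0.164881)  len=0.2038
  (v31,v35,v36) [-++] → (1.314, -1.80597, 0.164881)–(1.314, -1.44199, 0.6657)  len=0.6191
  (v31,v36,v32) [-+-] → (1.314, -1.44199, 0.6657)–(1.314, -1.39156, 0.649314)  len=0.0530
  (v32,v36,v37) [-+-] → (1.314, -1.39156, 0.649314)–(1.314, -1.314, 0.624113)  len=0.0816
  (v34,v38,v39) [--+] → (1.314, -1.314, -0.624113)–(1.314, -1.44199, -0.6657)  len=0.1346
  (v34,v39,v30) [-+-] → (1.314, -1.44199, -0.6657)–(1.314, -1.47316, -0.622805)  len=0.0530
  (v30,v39,v35) [-++] → (1.314, -1.47316, -0.622805)–(1.314, -1.92577, 0)  len=0.7699
  (v36,v1,v37) [++-] → (1.314, -0.504047, 0.515096)–(1.314, -1.314, 0.624113)  len=0.8173
  (v37,v1,v2) [-+-] → (1.314, -0.504047, 0.515096)–(1.314, 0, 0.447241)  len=0.5086
  (v38,v3,v39) [--+] → (1.314, -0.771496, -0.551088)–(1.314, -1.314, -0.624113)  len=0.5474
  (v39,v3,v4) [+-+] → (1.314, -0.771496, -0.551088)–(1.314, 0, -0.447241)  len=0.7785

Chained into 1 loop(s):
  loop 1: 22 segments, perimeter = 9.1334
Total perimeter = 9.133


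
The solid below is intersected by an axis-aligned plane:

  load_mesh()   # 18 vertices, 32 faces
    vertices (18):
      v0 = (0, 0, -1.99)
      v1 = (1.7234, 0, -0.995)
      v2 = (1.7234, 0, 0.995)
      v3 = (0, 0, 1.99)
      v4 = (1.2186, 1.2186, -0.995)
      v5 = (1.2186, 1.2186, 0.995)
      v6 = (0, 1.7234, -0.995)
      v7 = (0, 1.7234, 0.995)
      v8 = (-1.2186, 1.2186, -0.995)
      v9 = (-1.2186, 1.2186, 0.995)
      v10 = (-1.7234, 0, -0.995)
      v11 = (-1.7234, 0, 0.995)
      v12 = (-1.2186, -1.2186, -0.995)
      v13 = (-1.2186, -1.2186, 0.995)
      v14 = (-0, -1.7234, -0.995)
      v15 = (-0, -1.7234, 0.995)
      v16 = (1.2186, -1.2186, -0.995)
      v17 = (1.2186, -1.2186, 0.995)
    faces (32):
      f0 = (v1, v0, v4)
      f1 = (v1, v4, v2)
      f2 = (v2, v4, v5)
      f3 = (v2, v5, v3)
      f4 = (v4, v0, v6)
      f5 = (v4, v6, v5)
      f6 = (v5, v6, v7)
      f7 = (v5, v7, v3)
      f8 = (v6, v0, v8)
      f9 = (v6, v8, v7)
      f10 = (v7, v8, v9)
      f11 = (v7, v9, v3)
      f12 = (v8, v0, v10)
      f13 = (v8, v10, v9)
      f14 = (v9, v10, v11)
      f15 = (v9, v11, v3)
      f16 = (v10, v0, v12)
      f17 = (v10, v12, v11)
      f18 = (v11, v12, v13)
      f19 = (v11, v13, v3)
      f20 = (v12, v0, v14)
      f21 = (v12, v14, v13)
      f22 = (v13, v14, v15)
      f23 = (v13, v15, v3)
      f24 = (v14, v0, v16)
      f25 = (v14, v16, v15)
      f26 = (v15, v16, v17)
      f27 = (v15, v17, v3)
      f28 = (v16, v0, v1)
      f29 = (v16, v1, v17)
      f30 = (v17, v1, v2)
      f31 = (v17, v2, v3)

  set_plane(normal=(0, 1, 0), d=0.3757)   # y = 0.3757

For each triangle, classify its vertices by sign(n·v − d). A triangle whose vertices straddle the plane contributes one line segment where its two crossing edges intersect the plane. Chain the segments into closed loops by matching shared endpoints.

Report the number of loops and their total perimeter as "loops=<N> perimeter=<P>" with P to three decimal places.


Straddling triangles (12 of 32):
  (v1,v0,v4) [--+] → (0.3757, 0.3757, -1.68324)–(1.56777, 0.3757, -0.995)  len=1.3765
  (v1,v4,v2) [-+-] → (1.56777, 0.3757, -0.995)–(1.56777, 0.3757, 0.381474)  len=1.3765
  (v2,v4,v5) [-++] → (1.56777, 0.3757, 0.381474)–(1.56777, 0.3757, 0.995)  len=0.6135
  (v2,v5,v3) [-+-] → (1.56777, 0.3757, 0.995)–(0.3757, 0.3757, 1.68324)  len=1.3765
  (v4,v0,v6) [+-+] → (0.3757, 0.3757, -1.68324)–(0, 0.3757, -1.77309)  len=0.3863
  (v5,v7,v3) [++-] → (0, 0.3757, 1.77309)–(0.3757, 0.3757, 1.68324)  len=0.3863
  (v6,v0,v8) [+-+] → (0, 0.3757, -1.77309)–(-0.3757, 0.3757, -1.68324)  len=0.3863
  (v7,v9,v3) [++-] → (-0.3757, 0.3757, 1.68324)–(0, 0.3757, 1.77309)  len=0.3863
  (v8,v0,v10) [+--] → (-0.3757, 0.3757, -1.68324)–(-1.56777, 0.3757, -0.995)  len=1.3765
  (v8,v10,v9) [+-+] → (-1.56777, 0.3757, -0.995)–(-1.56777, 0.3757, -0.381474)  len=0.6135
  (v9,v10,v11) [+--] → (-1.56777, 0.3757, -0.381474)–(-1.56777, 0.3757, 0.995)  len=1.3765
  (v9,v11,v3) [+--] → (-1.56777, 0.3757, 0.995)–(-0.3757, 0.3757, 1.68324)  len=1.3765

Chained into 1 loop(s):
  loop 1: 12 segments, perimeter = 11.0311
Total perimeter = 11.031

loops=1 perimeter=11.031


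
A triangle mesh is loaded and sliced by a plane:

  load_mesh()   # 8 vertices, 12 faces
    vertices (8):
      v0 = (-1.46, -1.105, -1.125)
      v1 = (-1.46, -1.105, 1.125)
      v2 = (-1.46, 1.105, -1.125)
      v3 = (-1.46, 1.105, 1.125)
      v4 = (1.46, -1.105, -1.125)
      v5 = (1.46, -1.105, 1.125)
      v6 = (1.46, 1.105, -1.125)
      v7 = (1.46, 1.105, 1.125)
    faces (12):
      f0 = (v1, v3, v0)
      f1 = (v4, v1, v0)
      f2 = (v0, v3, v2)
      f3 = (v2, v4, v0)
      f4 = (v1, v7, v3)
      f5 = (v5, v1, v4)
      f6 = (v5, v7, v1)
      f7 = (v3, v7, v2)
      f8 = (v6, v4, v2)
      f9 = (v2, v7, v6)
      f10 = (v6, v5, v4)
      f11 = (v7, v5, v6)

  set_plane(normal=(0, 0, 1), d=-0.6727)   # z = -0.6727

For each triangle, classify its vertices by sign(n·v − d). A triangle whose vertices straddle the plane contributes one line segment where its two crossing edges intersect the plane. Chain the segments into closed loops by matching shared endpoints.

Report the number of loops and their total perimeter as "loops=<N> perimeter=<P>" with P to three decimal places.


loops=1 perimeter=10.260

Straddling triangles (8 of 12):
  (v1,v3,v0) [++-] → (-1.46, -0.660741, -0.6727)–(-1.46, -1.105, -0.6727)  len=0.4443
  (v4,v1,v0) [-+-] → (0.873015, -1.105, -0.6727)–(-1.46, -1.105, -0.6727)  len=2.3330
  (v0,v3,v2) [-+-] → (-1.46, -0.660741, -0.6727)–(-1.46, 1.105, -0.6727)  len=1.7657
  (v5,v1,v4) [++-] → (0.873015, -1.105, -0.6727)–(1.46, -1.105, -0.6727)  len=0.5870
  (v3,v7,v2) [++-] → (-0.873015, 1.105, -0.6727)–(-1.46, 1.105, -0.6727)  len=0.5870
  (v2,v7,v6) [-+-] → (-0.873015, 1.105, -0.6727)–(1.46, 1.105, -0.6727)  len=2.3330
  (v6,v5,v4) [-+-] → (1.46, 0.660741, -0.6727)–(1.46, -1.105, -0.6727)  len=1.7657
  (v7,v5,v6) [++-] → (1.46, 0.660741, -0.6727)–(1.46, 1.105, -0.6727)  len=0.4443

Chained into 1 loop(s):
  loop 1: 8 segments, perimeter = 10.2600
Total perimeter = 10.260


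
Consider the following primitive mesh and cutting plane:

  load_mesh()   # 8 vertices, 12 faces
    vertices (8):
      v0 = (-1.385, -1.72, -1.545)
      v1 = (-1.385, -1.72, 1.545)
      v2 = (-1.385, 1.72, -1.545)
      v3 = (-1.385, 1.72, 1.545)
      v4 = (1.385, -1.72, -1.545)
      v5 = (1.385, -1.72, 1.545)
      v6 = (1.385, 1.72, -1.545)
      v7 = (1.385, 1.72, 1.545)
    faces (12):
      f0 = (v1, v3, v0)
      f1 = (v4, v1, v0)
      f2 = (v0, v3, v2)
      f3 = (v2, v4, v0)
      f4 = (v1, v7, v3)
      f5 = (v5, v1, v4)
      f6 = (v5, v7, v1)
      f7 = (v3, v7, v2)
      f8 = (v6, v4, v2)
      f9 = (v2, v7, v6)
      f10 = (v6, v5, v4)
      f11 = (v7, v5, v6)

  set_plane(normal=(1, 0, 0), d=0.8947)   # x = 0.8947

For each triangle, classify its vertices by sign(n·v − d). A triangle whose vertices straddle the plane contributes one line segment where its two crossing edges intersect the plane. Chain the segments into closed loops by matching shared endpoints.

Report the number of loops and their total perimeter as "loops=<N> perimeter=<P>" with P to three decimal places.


loops=1 perimeter=13.060

Straddling triangles (8 of 12):
  (v4,v1,v0) [+--] → (0.8947, -1.72, -0.998059)–(0.8947, -1.72, -1.545)  len=0.5469
  (v2,v4,v0) [-+-] → (0.8947, -1.11111, -1.545)–(0.8947, -1.72, -1.545)  len=0.6089
  (v1,v7,v3) [-+-] → (0.8947, 1.11111, 1.545)–(0.8947, 1.72, 1.545)  len=0.6089
  (v5,v1,v4) [+-+] → (0.8947, -1.72, 1.545)–(0.8947, -1.72, -0.998059)  len=2.5431
  (v5,v7,v1) [++-] → (0.8947, 1.11111, 1.545)–(0.8947, -1.72, 1.545)  len=2.8311
  (v3,v7,v2) [-+-] → (0.8947, 1.72, 1.545)–(0.8947, 1.72, 0.998059)  len=0.5469
  (v6,v4,v2) [++-] → (0.8947, -1.11111, -1.545)–(0.8947, 1.72, -1.545)  len=2.8311
  (v2,v7,v6) [-++] → (0.8947, 1.72, 0.998059)–(0.8947, 1.72, -1.545)  len=2.5431

Chained into 1 loop(s):
  loop 1: 8 segments, perimeter = 13.0600
Total perimeter = 13.060


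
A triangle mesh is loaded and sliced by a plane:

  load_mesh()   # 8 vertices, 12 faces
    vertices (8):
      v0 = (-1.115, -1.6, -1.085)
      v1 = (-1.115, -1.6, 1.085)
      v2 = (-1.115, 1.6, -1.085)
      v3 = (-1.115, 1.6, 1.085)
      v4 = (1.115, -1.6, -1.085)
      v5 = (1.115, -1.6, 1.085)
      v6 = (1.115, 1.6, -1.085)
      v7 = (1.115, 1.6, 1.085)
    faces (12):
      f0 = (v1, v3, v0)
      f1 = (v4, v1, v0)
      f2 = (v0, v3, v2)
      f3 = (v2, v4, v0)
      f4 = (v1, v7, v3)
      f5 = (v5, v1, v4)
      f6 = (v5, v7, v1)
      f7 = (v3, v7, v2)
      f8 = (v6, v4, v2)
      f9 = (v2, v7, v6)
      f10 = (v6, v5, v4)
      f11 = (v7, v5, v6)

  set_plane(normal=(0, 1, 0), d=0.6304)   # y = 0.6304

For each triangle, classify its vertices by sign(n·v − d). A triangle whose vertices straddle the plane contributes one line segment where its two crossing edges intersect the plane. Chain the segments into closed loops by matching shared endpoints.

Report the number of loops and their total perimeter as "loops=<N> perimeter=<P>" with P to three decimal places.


Straddling triangles (8 of 12):
  (v1,v3,v0) [-+-] → (-1.115, 0.6304, 1.085)–(-1.115, 0.6304, 0.42749)  len=0.6575
  (v0,v3,v2) [-++] → (-1.115, 0.6304, 0.42749)–(-1.115, 0.6304, -1.085)  len=1.5125
  (v2,v4,v0) [+--] → (-0.43931, 0.6304, -1.085)–(-1.115, 0.6304, -1.085)  len=0.6757
  (v1,v7,v3) [-++] → (0.43931, 0.6304, 1.085)–(-1.115, 0.6304, 1.085)  len=1.5543
  (v5,v7,v1) [-+-] → (1.115, 0.6304, 1.085)–(0.43931, 0.6304, 1.085)  len=0.6757
  (v6,v4,v2) [+-+] → (1.115, 0.6304, -1.085)–(-0.43931, 0.6304, -1.085)  len=1.5543
  (v6,v5,v4) [+--] → (1.115, 0.6304, -0.42749)–(1.115, 0.6304, -1.085)  len=0.6575
  (v7,v5,v6) [+-+] → (1.115, 0.6304, 1.085)–(1.115, 0.6304, -0.42749)  len=1.5125

Chained into 1 loop(s):
  loop 1: 8 segments, perimeter = 8.8000
Total perimeter = 8.800

loops=1 perimeter=8.800


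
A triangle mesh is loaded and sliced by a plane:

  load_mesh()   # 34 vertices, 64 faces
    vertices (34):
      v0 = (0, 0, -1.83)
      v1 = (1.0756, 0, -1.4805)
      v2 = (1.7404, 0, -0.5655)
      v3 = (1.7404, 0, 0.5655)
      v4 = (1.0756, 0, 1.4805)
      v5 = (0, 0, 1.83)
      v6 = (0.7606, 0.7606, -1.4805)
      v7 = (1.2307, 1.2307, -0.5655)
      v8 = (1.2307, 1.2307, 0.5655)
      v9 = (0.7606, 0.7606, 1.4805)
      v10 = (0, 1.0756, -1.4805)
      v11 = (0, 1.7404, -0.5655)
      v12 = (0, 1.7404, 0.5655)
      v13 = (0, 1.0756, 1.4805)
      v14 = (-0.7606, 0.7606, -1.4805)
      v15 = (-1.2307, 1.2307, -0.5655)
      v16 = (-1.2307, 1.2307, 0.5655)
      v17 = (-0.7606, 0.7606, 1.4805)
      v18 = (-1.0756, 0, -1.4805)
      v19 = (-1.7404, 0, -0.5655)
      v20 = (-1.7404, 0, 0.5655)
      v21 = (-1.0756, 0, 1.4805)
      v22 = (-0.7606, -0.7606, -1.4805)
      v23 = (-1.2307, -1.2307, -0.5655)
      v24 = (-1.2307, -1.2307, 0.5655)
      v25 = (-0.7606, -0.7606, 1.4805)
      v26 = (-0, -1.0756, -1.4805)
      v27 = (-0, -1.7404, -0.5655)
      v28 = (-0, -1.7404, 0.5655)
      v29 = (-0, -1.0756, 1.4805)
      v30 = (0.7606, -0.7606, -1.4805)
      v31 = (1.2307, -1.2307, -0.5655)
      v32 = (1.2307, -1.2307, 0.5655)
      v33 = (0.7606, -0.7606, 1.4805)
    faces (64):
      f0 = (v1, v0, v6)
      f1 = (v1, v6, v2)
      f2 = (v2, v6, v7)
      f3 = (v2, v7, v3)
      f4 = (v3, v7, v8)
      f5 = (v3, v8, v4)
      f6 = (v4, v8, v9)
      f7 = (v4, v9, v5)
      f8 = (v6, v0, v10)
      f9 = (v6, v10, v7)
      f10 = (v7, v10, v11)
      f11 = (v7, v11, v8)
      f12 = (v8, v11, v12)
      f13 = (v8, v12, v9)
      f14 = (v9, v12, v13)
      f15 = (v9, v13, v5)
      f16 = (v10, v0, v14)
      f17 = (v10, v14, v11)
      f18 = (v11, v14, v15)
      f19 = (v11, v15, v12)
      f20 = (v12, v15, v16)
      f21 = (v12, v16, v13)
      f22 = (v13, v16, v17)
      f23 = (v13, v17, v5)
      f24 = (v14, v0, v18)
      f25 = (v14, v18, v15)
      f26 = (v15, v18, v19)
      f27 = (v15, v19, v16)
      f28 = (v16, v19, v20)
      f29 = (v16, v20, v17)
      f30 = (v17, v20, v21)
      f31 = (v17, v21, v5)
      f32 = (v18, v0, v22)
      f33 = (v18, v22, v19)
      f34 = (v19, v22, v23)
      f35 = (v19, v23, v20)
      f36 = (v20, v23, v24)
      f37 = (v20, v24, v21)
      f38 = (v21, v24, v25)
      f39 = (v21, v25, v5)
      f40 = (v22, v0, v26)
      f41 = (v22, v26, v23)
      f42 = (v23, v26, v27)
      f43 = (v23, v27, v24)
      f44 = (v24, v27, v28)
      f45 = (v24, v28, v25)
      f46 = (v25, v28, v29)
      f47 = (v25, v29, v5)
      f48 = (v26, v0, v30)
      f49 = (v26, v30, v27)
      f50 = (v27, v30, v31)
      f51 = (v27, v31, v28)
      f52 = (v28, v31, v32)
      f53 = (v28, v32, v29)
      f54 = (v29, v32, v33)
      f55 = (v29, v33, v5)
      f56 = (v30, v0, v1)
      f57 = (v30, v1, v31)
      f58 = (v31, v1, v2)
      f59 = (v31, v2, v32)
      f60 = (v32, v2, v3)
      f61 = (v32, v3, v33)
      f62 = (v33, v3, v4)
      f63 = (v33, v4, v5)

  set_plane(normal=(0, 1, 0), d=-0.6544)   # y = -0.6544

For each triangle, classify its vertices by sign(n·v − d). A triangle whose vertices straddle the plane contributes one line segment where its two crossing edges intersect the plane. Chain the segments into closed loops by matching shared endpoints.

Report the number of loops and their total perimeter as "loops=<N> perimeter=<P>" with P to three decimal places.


Straddling triangles (20 of 64):
  (v18,v0,v22) [++-] → (-0.6544, -0.6544, -1.5293)–(-0.804582, -0.6544, -1.4805)  len=0.1579
  (v18,v22,v19) [+-+] → (-0.804582, -0.6544, -1.4805)–(-0.897406, -0.6544, -1.35274)  len=0.1579
  (v19,v22,v23) [+--] → (-0.897406, -0.6544, -1.35274)–(-1.46938, -0.6544, -0.5655)  len=0.9731
  (v19,v23,v20) [+-+] → (-1.46938, -0.6544, -0.5655)–(-1.46938, -0.6544, -0.0358865)  len=0.5296
  (v20,v23,v24) [+--] → (-1.46938, -0.6544, -0.0358865)–(-1.46938, -0.6544, 0.5655)  len=0.6014
  (v20,v24,v21) [+-+] → (-1.46938, -0.6544, 0.5655)–(-1.15807, -0.6544, 0.993967)  len=0.5296
  (v21,v24,v25) [+--] → (-1.15807, -0.6544, 0.993967)–(-0.804582, -0.6544, 1.4805)  len=0.6014
  (v21,v25,v5) [+-+] → (-0.804582, -0.6544, 1.4805)–(-0.6544, -0.6544, 1.5293)  len=0.1579
  (v22,v0,v26) [-+-] → (-0.6544, -0.6544, -1.5293)–(0, -0.6544, -1.61736)  len=0.6603
  (v25,v29,v5) [--+] → (0, -0.6544, 1.61736)–(-0.6544, -0.6544, 1.5293)  len=0.6603
  (v26,v0,v30) [-+-] → (0, -0.6544, -1.61736)–(0.6544, -0.6544, -1.5293)  len=0.6603
  (v29,v33,v5) [--+] → (0.6544, -0.6544, 1.5293)–(0, -0.6544, 1.61736)  len=0.6603
  (v30,v0,v1) [-++] → (0.6544, -0.6544, -1.5293)–(0.804582, -0.6544, -1.4805)  len=0.1579
  (v30,v1,v31) [-+-] → (0.804582, -0.6544, -1.4805)–(1.15807, -0.6544, -0.993967)  len=0.6014
  (v31,v1,v2) [-++] → (1.15807, -0.6544, -0.993967)–(1.46938, -0.6544, -0.5655)  len=0.5296
  (v31,v2,v32) [-+-] → (1.46938, -0.6544, -0.5655)–(1.46938, -0.6544, 0.0358865)  len=0.6014
  (v32,v2,v3) [-++] → (1.46938, -0.6544, 0.0358865)–(1.46938, -0.6544, 0.5655)  len=0.5296
  (v32,v3,v33) [-+-] → (1.46938, -0.6544, 0.5655)–(0.897406, -0.6544, 1.35274)  len=0.9731
  (v33,v3,v4) [-++] → (0.897406, -0.6544, 1.35274)–(0.804582, -0.6544, 1.4805)  len=0.1579
  (v33,v4,v5) [-++] → (0.804582, -0.6544, 1.4805)–(0.6544, -0.6544, 1.5293)  len=0.1579

Chained into 1 loop(s):
  loop 1: 20 segments, perimeter = 10.0589
Total perimeter = 10.059

loops=1 perimeter=10.059


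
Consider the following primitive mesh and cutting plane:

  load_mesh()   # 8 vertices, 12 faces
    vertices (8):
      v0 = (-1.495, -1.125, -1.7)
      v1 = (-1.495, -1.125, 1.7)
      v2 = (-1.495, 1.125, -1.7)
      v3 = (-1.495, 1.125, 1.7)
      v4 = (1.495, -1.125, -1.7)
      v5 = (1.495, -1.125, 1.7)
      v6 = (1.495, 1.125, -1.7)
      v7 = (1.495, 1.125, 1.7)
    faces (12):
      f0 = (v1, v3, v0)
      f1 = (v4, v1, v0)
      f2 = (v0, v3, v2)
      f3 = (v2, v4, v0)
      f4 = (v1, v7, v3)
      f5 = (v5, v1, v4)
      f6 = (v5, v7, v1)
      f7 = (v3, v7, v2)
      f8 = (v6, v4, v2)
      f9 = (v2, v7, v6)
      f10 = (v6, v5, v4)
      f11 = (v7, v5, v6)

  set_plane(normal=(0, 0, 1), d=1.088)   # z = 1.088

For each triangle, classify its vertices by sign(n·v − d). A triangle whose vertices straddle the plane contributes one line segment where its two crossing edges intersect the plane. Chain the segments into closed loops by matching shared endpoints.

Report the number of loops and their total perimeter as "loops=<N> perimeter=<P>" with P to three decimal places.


loops=1 perimeter=10.480

Straddling triangles (8 of 12):
  (v1,v3,v0) [++-] → (-1.495, 0.72, 1.088)–(-1.495, -1.125, 1.088)  len=1.8450
  (v4,v1,v0) [-+-] → (-0.9568, -1.125, 1.088)–(-1.495, -1.125, 1.088)  len=0.5382
  (v0,v3,v2) [-+-] → (-1.495, 0.72, 1.088)–(-1.495, 1.125, 1.088)  len=0.4050
  (v5,v1,v4) [++-] → (-0.9568, -1.125, 1.088)–(1.495, -1.125, 1.088)  len=2.4518
  (v3,v7,v2) [++-] → (0.9568, 1.125, 1.088)–(-1.495, 1.125, 1.088)  len=2.4518
  (v2,v7,v6) [-+-] → (0.9568, 1.125, 1.088)–(1.495, 1.125, 1.088)  len=0.5382
  (v6,v5,v4) [-+-] → (1.495, -0.72, 1.088)–(1.495, -1.125, 1.088)  len=0.4050
  (v7,v5,v6) [++-] → (1.495, -0.72, 1.088)–(1.495, 1.125, 1.088)  len=1.8450

Chained into 1 loop(s):
  loop 1: 8 segments, perimeter = 10.4800
Total perimeter = 10.480


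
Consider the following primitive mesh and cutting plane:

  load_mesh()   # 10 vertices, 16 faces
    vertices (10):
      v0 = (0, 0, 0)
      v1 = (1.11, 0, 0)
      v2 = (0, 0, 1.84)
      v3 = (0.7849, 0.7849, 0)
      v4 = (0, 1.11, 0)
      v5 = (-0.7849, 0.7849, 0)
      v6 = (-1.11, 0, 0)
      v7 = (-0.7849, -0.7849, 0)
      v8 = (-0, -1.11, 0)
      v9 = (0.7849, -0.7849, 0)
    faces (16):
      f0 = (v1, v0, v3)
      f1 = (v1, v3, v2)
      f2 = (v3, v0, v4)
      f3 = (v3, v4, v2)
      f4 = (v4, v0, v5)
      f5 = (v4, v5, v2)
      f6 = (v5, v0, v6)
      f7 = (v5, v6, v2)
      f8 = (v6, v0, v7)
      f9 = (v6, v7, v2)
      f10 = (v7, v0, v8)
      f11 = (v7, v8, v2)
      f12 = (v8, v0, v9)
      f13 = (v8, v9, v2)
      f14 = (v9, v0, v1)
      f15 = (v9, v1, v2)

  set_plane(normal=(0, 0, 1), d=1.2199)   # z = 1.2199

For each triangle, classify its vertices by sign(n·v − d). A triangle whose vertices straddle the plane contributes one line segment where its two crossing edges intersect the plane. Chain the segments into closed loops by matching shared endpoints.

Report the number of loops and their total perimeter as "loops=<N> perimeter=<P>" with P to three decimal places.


loops=1 perimeter=2.290

Straddling triangles (8 of 16):
  (v1,v3,v2) [--+] → (0.26452, 0.26452, 1.2199)–(0.374082, 0, 1.2199)  len=0.2863
  (v3,v4,v2) [--+] → (0, 0.374082, 1.2199)–(0.26452, 0.26452, 1.2199)  len=0.2863
  (v4,v5,v2) [--+] → (-0.26452, 0.26452, 1.2199)–(0, 0.374082, 1.2199)  len=0.2863
  (v5,v6,v2) [--+] → (-0.374082, 0, 1.2199)–(-0.26452, 0.26452, 1.2199)  len=0.2863
  (v6,v7,v2) [--+] → (-0.26452, -0.26452, 1.2199)–(-0.374082, 0, 1.2199)  len=0.2863
  (v7,v8,v2) [--+] → (0, -0.374082, 1.2199)–(-0.26452, -0.26452, 1.2199)  len=0.2863
  (v8,v9,v2) [--+] → (0.26452, -0.26452, 1.2199)–(0, -0.374082, 1.2199)  len=0.2863
  (v9,v1,v2) [--+] → (0.374082, 0, 1.2199)–(0.26452, -0.26452, 1.2199)  len=0.2863

Chained into 1 loop(s):
  loop 1: 8 segments, perimeter = 2.2905
Total perimeter = 2.290


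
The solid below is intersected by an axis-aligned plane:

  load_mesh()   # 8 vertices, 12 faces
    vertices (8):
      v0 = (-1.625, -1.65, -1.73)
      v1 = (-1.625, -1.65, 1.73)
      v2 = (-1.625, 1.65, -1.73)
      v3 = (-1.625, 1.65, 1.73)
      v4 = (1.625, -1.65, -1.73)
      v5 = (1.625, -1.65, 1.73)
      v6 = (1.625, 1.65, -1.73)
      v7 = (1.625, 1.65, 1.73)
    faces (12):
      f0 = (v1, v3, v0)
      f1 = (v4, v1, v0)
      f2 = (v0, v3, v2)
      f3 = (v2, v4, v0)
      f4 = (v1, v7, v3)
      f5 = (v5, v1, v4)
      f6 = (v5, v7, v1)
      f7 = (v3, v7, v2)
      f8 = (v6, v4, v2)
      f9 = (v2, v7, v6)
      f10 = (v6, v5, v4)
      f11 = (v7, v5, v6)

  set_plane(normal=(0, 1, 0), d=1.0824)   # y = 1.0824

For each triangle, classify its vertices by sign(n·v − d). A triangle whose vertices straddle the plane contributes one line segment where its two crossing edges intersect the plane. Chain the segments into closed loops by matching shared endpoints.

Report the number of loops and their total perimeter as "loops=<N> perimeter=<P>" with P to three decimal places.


Straddling triangles (8 of 12):
  (v1,v3,v0) [-+-] → (-1.625, 1.0824, 1.73)–(-1.625, 1.0824, 1.13488)  len=0.5951
  (v0,v3,v2) [-++] → (-1.625, 1.0824, 1.13488)–(-1.625, 1.0824, -1.73)  len=2.8649
  (v2,v4,v0) [+--] → (-1.066, 1.0824, -1.73)–(-1.625, 1.0824, -1.73)  len=0.5590
  (v1,v7,v3) [-++] → (1.066, 1.0824, 1.73)–(-1.625, 1.0824, 1.73)  len=2.6910
  (v5,v7,v1) [-+-] → (1.625, 1.0824, 1.73)–(1.066, 1.0824, 1.73)  len=0.5590
  (v6,v4,v2) [+-+] → (1.625, 1.0824, -1.73)–(-1.066, 1.0824, -1.73)  len=2.6910
  (v6,v5,v4) [+--] → (1.625, 1.0824, -1.13488)–(1.625, 1.0824, -1.73)  len=0.5951
  (v7,v5,v6) [+-+] → (1.625, 1.0824, 1.73)–(1.625, 1.0824, -1.13488)  len=2.8649

Chained into 1 loop(s):
  loop 1: 8 segments, perimeter = 13.4200
Total perimeter = 13.420

loops=1 perimeter=13.420


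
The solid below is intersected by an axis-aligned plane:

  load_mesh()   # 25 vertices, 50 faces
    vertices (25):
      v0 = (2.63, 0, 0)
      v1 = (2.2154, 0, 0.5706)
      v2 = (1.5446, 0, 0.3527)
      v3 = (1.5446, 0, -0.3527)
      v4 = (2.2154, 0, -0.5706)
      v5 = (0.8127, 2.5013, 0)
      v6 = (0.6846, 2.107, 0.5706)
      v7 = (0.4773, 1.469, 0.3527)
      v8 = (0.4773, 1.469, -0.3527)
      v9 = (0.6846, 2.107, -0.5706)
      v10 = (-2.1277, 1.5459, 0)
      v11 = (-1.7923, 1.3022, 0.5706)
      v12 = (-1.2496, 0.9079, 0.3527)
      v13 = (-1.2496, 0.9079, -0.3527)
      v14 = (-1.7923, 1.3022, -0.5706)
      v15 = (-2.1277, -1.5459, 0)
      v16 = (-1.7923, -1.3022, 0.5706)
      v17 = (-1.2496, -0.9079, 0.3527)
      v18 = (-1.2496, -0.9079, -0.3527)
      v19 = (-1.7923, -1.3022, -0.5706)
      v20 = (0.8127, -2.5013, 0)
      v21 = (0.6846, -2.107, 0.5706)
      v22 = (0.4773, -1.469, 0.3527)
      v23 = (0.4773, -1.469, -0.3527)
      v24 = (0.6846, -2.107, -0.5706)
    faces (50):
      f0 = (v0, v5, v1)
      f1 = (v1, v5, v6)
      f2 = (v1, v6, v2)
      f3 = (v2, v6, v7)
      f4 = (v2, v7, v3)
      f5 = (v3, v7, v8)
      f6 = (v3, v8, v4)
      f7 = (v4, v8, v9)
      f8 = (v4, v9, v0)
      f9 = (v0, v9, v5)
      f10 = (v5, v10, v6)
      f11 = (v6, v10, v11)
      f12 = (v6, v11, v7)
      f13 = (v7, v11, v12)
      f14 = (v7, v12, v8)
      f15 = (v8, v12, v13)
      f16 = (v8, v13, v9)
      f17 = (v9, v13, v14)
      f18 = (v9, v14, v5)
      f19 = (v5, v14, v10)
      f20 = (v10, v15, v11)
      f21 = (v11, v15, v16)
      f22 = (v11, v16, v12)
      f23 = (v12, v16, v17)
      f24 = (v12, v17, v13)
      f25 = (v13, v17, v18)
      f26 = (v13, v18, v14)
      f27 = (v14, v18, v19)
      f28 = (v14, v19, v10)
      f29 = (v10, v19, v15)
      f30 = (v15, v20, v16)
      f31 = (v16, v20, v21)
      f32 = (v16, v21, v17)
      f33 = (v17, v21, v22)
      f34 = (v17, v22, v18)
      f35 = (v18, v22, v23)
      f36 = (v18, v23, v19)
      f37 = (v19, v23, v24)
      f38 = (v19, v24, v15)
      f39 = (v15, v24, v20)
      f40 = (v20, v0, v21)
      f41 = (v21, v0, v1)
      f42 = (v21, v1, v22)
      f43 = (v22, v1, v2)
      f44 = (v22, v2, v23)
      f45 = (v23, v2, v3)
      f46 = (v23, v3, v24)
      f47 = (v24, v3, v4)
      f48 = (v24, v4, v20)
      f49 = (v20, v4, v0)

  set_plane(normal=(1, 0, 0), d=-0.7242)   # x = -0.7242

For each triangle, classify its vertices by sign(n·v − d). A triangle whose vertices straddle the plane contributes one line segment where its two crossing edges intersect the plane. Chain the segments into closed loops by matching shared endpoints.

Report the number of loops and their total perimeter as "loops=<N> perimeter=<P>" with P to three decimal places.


Straddling triangles (20 of 50):
  (v5,v10,v6) [+-+] → (-0.7242, 2.00193, 0)–(-0.7242, 1.82592, 0.284762)  len=0.3348
  (v6,v10,v11) [+--] → (-0.7242, 1.82592, 0.284762)–(-0.7242, 1.64925, 0.5706)  len=0.3360
  (v6,v11,v7) [+-+] → (-0.7242, 1.64925, 0.5706)–(-0.7242, 1.3807, 0.468054)  len=0.2875
  (v7,v11,v12) [+--] → (-0.7242, 1.3807, 0.468054)–(-0.7242, 1.07861, 0.3527)  len=0.3234
  (v7,v12,v8) [+-+] → (-0.7242, 1.07861, 0.3527)–(-0.7242, 1.07861, 0.138086)  len=0.2146
  (v8,v12,v13) [+--] → (-0.7242, 1.07861, 0.138086)–(-0.7242, 1.07861, -0.3527)  len=0.4908
  (v8,v13,v9) [+-+] → (-0.7242, 1.07861, -0.3527)–(-0.7242, 1.23362, -0.41189)  len=0.1659
  (v9,v13,v14) [+--] → (-0.7242, 1.23362, -0.41189)–(-0.7242, 1.64925, -0.5706)  len=0.4449
  (v9,v14,v5) [+-+] → (-0.7242, 1.64925, -0.5706)–(-0.7242, 1.79385, -0.336643)  len=0.2750
  (v5,v14,v10) [+--] → (-0.7242, 1.79385, -0.336643)–(-0.7242, 2.00193, 0)  len=0.3958
  (v15,v20,v16) [-+-] → (-0.7242, -2.00193, 0)–(-0.7242, -1.79385, 0.336643)  len=0.3958
  (v16,v20,v21) [-++] → (-0.7242, -1.79385, 0.336643)–(-0.7242, -1.64925, 0.5706)  len=0.2750
  (v16,v21,v17) [-+-] → (-0.7242, -1.64925, 0.5706)–(-0.7242, -1.23362, 0.41189)  len=0.4449
  (v17,v21,v22) [-++] → (-0.7242, -1.23362, 0.41189)–(-0.7242, -1.07861, 0.3527)  len=0.1659
  (v17,v22,v18) [-+-] → (-0.7242, -1.07861, 0.3527)–(-0.7242, -1.07861, -0.138086)  len=0.4908
  (v18,v22,v23) [-++] → (-0.7242, -1.07861, -0.138086)–(-0.7242, -1.07861, -0.3527)  len=0.2146
  (v18,v23,v19) [-+-] → (-0.7242, -1.07861, -0.3527)–(-0.7242, -1.3807, -0.468054)  len=0.3234
  (v19,v23,v24) [-++] → (-0.7242, -1.3807, -0.468054)–(-0.7242, -1.64925, -0.5706)  len=0.2875
  (v19,v24,v15) [-+-] → (-0.7242, -1.64925, -0.5706)–(-0.7242, -1.82592, -0.284762)  len=0.3360
  (v15,v24,v20) [-++] → (-0.7242, -1.82592, -0.284762)–(-0.7242, -2.00193, 0)  len=0.3348

Chained into 2 loop(s):
  loop 1: 10 segments, perimeter = 3.2686
  loop 2: 10 segments, perimeter = 3.2686
Total perimeter = 6.537

loops=2 perimeter=6.537


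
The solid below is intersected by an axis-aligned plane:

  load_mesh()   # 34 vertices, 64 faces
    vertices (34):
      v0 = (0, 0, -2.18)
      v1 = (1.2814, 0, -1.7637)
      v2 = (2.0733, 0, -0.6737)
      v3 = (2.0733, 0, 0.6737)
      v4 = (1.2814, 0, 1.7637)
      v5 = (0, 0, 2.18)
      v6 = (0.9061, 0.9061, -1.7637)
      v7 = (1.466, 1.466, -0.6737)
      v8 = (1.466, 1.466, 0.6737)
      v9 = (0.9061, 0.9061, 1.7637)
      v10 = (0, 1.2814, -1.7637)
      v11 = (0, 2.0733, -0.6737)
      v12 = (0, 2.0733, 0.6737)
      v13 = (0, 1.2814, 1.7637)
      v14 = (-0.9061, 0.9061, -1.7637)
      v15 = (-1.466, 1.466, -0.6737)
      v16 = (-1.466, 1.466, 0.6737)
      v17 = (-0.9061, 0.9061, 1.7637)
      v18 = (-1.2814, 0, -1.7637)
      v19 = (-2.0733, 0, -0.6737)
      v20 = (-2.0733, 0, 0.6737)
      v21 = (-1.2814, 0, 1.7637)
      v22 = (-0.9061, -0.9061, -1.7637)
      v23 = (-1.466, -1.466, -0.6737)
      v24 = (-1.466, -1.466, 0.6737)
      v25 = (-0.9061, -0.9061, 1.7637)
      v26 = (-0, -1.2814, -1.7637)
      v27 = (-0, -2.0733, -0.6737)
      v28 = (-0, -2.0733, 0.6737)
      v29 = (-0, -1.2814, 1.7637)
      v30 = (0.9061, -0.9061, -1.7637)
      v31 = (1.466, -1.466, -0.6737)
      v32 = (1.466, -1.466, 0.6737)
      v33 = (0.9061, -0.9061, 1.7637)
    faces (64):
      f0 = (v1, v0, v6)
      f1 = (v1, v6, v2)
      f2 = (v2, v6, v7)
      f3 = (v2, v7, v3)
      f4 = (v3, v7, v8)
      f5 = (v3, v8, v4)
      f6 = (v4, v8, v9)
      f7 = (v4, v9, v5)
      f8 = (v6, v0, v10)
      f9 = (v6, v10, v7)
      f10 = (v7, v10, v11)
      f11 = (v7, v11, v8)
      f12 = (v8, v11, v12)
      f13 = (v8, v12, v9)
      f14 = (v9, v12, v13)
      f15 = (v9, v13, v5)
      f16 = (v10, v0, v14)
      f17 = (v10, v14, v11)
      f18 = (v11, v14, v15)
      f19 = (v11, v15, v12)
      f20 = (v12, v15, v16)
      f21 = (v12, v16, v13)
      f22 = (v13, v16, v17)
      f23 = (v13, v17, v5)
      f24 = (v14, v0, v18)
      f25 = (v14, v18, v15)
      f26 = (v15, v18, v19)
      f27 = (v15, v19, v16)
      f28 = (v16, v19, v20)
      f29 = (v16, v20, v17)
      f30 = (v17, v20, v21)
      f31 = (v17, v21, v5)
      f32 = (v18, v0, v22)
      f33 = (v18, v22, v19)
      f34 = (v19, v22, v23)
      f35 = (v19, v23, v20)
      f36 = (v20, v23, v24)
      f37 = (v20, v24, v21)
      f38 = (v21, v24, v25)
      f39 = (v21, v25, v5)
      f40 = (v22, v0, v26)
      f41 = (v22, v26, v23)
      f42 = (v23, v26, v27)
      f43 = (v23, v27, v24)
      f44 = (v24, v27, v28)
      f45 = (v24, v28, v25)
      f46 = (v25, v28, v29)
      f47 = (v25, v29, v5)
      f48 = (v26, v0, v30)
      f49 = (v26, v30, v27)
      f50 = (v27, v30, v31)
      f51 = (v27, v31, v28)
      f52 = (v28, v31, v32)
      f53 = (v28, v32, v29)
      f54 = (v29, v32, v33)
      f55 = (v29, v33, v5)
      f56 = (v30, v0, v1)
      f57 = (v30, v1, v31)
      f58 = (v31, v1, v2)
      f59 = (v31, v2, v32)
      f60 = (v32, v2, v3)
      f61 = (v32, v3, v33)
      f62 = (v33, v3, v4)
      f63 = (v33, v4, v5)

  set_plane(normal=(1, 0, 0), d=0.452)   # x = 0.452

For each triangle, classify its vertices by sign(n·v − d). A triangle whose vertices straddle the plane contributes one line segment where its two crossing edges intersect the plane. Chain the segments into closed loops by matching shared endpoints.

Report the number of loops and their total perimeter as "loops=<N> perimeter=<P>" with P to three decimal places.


Straddling triangles (20 of 64):
  (v1,v0,v6) [+-+] → (0.452, 0, -2.03315)–(0.452, 0.452, -1.97233)  len=0.4561
  (v4,v9,v5) [++-] → (0.452, 0.452, 1.97233)–(0.452, 0, 2.03315)  len=0.4561
  (v6,v0,v10) [+--] → (0.452, 0.452, -1.97233)–(0.452, 1.09418, -1.7637)  len=0.6752
  (v6,v10,v7) [+-+] → (0.452, 1.09418, -1.7637)–(0.452, 1.33832, -1.42763)  len=0.4154
  (v7,v10,v11) [+--] → (0.452, 1.33832, -1.42763)–(0.452, 1.88606, -0.6737)  len=0.9319
  (v7,v11,v8) [+-+] → (0.452, 1.88606, -0.6737)–(0.452, 1.88606, -0.258267)  len=0.4154
  (v8,v11,v12) [+--] → (0.452, 1.88606, -0.258267)–(0.452, 1.88606, 0.6737)  len=0.9320
  (v8,v12,v9) [+-+] → (0.452, 1.88606, 0.6737)–(0.452, 1.49105, 1.21744)  len=0.6721
  (v9,v12,v13) [+--] → (0.452, 1.49105, 1.21744)–(0.452, 1.09418, 1.7637)  len=0.6752
  (v9,v13,v5) [+--] → (0.452, 1.09418, 1.7637)–(0.452, 0.452, 1.97233)  len=0.6752
  (v26,v0,v30) [--+] → (0.452, -0.452, -1.97233)–(0.452, -1.09418, -1.7637)  len=0.6752
  (v26,v30,v27) [-+-] → (0.452, -1.09418, -1.7637)–(0.452, -1.49105, -1.21744)  len=0.6752
  (v27,v30,v31) [-++] → (0.452, -1.49105, -1.21744)–(0.452, -1.88606, -0.6737)  len=0.6721
  (v27,v31,v28) [-+-] → (0.452, -1.88606, -0.6737)–(0.452, -1.88606, 0.258267)  len=0.9320
  (v28,v31,v32) [-++] → (0.452, -1.88606, 0.258267)–(0.452, -1.88606, 0.6737)  len=0.4154
  (v28,v32,v29) [-+-] → (0.452, -1.88606, 0.6737)–(0.452, -1.33832, 1.42763)  len=0.9319
  (v29,v32,v33) [-++] → (0.452, -1.33832, 1.42763)–(0.452, -1.09418, 1.7637)  len=0.4154
  (v29,v33,v5) [-+-] → (0.452, -1.09418, 1.7637)–(0.452, -0.452, 1.97233)  len=0.6752
  (v30,v0,v1) [+-+] → (0.452, -0.452, -1.97233)–(0.452, 0, -2.03315)  len=0.4561
  (v33,v4,v5) [++-] → (0.452, 0, 2.03315)–(0.452, -0.452, 1.97233)  len=0.4561

Chained into 1 loop(s):
  loop 1: 20 segments, perimeter = 12.6091
Total perimeter = 12.609

loops=1 perimeter=12.609


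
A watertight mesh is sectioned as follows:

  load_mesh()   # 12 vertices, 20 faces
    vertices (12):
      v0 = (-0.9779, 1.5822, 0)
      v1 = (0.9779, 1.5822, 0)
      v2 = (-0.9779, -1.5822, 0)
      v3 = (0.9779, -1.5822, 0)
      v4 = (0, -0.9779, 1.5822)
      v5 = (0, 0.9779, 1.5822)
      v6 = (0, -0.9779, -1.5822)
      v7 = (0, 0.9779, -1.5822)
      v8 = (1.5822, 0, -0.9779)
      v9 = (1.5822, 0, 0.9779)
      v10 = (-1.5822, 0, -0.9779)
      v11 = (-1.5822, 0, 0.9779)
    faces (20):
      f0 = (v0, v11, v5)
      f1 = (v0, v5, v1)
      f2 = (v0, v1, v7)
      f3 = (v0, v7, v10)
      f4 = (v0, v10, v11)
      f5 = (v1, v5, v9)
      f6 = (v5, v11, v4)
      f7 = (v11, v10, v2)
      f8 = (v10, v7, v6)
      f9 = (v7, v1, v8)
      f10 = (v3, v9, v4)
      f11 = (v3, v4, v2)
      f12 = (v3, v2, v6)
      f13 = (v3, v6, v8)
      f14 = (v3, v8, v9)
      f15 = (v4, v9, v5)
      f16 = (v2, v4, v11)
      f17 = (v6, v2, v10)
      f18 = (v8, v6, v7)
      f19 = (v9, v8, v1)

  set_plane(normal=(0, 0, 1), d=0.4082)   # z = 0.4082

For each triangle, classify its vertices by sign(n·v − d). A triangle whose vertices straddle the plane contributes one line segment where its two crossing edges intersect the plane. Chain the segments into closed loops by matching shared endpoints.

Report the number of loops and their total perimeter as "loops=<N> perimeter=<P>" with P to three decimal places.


loops=1 perimeter=9.703

Straddling triangles (10 of 20):
  (v0,v11,v5) [-++] → (-1.23015, 0.92175, 0.4082)–(-0.725606, 1.42629, 0.4082)  len=0.7135
  (v0,v5,v1) [-+-] → (-0.725606, 1.42629, 0.4082)–(0.725606, 1.42629, 0.4082)  len=1.4512
  (v0,v10,v11) [--+] → (-1.5822, 0, 0.4082)–(-1.23015, 0.92175, 0.4082)  len=0.9867
  (v1,v5,v9) [-++] → (0.725606, 1.42629, 0.4082)–(1.23015, 0.92175, 0.4082)  len=0.7135
  (v11,v10,v2) [+--] → (-1.5822, 0, 0.4082)–(-1.23015, -0.92175, 0.4082)  len=0.9867
  (v3,v9,v4) [-++] → (1.23015, -0.92175, 0.4082)–(0.725606, -1.42629, 0.4082)  len=0.7135
  (v3,v4,v2) [-+-] → (0.725606, -1.42629, 0.4082)–(-0.725606, -1.42629, 0.4082)  len=1.4512
  (v3,v8,v9) [--+] → (1.5822, 0, 0.4082)–(1.23015, -0.92175, 0.4082)  len=0.9867
  (v2,v4,v11) [-++] → (-0.725606, -1.42629, 0.4082)–(-1.23015, -0.92175, 0.4082)  len=0.7135
  (v9,v8,v1) [+--] → (1.5822, 0, 0.4082)–(1.23015, 0.92175, 0.4082)  len=0.9867

Chained into 1 loop(s):
  loop 1: 10 segments, perimeter = 9.7033
Total perimeter = 9.703


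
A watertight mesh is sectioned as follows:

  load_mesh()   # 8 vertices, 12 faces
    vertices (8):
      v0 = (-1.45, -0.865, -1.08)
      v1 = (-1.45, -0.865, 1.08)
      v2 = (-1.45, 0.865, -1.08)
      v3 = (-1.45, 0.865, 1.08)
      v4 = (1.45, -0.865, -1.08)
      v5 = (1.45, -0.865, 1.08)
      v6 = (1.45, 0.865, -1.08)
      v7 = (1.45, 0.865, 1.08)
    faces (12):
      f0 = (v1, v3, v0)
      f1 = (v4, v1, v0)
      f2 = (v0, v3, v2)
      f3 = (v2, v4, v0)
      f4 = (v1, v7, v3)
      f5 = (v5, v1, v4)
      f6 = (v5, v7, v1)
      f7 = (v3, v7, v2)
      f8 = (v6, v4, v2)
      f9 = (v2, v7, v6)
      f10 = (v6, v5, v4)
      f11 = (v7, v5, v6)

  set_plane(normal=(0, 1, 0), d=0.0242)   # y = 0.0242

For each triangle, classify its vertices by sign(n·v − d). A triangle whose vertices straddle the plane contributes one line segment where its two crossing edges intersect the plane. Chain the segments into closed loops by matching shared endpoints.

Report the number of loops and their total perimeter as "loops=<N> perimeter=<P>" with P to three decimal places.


loops=1 perimeter=10.120

Straddling triangles (8 of 12):
  (v1,v3,v0) [-+-] → (-1.45, 0.0242, 1.08)–(-1.45, 0.0242, 0.030215)  len=1.0498
  (v0,v3,v2) [-++] → (-1.45, 0.0242, 0.030215)–(-1.45, 0.0242, -1.08)  len=1.1102
  (v2,v4,v0) [+--] → (-0.0405665, 0.0242, -1.08)–(-1.45, 0.0242, -1.08)  len=1.4094
  (v1,v7,v3) [-++] → (0.0405665, 0.0242, 1.08)–(-1.45, 0.0242, 1.08)  len=1.4906
  (v5,v7,v1) [-+-] → (1.45, 0.0242, 1.08)–(0.0405665, 0.0242, 1.08)  len=1.4094
  (v6,v4,v2) [+-+] → (1.45, 0.0242, -1.08)–(-0.0405665, 0.0242, -1.08)  len=1.4906
  (v6,v5,v4) [+--] → (1.45, 0.0242, -0.030215)–(1.45, 0.0242, -1.08)  len=1.0498
  (v7,v5,v6) [+-+] → (1.45, 0.0242, 1.08)–(1.45, 0.0242, -0.030215)  len=1.1102

Chained into 1 loop(s):
  loop 1: 8 segments, perimeter = 10.1200
Total perimeter = 10.120
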